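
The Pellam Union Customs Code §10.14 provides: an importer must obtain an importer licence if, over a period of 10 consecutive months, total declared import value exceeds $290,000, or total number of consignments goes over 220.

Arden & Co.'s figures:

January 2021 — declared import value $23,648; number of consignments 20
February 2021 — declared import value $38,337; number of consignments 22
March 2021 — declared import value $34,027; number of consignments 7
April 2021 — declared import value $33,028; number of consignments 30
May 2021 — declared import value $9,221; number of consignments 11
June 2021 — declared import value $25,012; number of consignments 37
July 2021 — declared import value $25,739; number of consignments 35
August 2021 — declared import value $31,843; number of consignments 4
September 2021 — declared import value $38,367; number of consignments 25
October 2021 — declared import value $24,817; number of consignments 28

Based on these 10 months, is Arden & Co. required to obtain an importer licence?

No

Total declared import value: $23,648 + $38,337 + $34,027 + $33,028 + $9,221 + $25,012 + $25,739 + $31,843 + $38,367 + $24,817 = $284,039 (≤ $290,000).
Total number of consignments: 20 + 22 + 7 + 30 + 11 + 37 + 35 + 4 + 25 + 28 = 219 (≤ 220).
The test is 'or': neither threshold is exceeded.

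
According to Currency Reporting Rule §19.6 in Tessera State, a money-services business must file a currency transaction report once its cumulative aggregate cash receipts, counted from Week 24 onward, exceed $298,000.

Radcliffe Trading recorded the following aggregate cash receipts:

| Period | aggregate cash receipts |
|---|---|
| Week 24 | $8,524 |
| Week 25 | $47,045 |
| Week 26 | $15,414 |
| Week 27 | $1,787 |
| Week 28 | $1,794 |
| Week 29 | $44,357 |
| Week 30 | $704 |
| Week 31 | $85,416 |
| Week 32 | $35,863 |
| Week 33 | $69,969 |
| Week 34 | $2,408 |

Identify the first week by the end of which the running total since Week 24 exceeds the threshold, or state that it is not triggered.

Through Week 24: $8,524
Through Week 25: $55,569
Through Week 26: $70,983
Through Week 27: $72,770
Through Week 28: $74,564
Through Week 29: $118,921
Through Week 30: $119,625
Through Week 31: $205,041
Through Week 32: $240,904
Through Week 33: $310,873 ← exceeds threshold

Week 33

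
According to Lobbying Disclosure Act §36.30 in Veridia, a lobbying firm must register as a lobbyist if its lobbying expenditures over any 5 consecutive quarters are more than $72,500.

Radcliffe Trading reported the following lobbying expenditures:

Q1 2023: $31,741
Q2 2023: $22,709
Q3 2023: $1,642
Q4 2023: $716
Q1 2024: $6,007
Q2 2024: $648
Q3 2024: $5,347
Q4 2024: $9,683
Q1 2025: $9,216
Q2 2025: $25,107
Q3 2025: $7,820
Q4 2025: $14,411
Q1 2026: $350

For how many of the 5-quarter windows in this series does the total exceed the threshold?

Q1 2023–Q1 2024: $31,741 + $22,709 + $1,642 + $716 + $6,007 = $62,815 (under)
Q2 2023–Q2 2024: $22,709 + $1,642 + $716 + $6,007 + $648 = $31,722 (under)
Q3 2023–Q3 2024: $1,642 + $716 + $6,007 + $648 + $5,347 = $14,360 (under)
Q4 2023–Q4 2024: $716 + $6,007 + $648 + $5,347 + $9,683 = $22,401 (under)
Q1 2024–Q1 2025: $6,007 + $648 + $5,347 + $9,683 + $9,216 = $30,901 (under)
Q2 2024–Q2 2025: $648 + $5,347 + $9,683 + $9,216 + $25,107 = $50,001 (under)
Q3 2024–Q3 2025: $5,347 + $9,683 + $9,216 + $25,107 + $7,820 = $57,173 (under)
Q4 2024–Q4 2025: $9,683 + $9,216 + $25,107 + $7,820 + $14,411 = $66,237 (under)
Q1 2025–Q1 2026: $9,216 + $25,107 + $7,820 + $14,411 + $350 = $56,904 (under)
0 windows exceed the threshold.

0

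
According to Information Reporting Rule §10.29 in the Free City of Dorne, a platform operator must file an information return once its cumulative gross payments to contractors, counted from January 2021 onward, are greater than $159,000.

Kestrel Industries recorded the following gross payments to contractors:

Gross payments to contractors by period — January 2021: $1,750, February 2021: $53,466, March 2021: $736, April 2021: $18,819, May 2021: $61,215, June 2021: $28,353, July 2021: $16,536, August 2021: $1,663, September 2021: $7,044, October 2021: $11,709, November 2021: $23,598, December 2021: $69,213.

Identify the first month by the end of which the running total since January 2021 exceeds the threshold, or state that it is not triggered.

June 2021

Through January 2021: $1,750
Through February 2021: $55,216
Through March 2021: $55,952
Through April 2021: $74,771
Through May 2021: $135,986
Through June 2021: $164,339 ← exceeds threshold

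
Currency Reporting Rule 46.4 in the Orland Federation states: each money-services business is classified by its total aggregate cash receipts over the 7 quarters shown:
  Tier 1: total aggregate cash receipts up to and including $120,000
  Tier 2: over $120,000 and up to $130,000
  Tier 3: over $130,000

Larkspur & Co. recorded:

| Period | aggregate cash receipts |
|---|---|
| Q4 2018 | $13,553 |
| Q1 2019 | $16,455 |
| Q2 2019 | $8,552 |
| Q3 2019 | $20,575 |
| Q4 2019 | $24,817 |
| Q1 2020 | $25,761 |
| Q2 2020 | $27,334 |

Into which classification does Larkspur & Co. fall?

Tier 3

Total aggregate cash receipts: $13,553 + $16,455 + $8,552 + $20,575 + $24,817 + $25,761 + $27,334 = $137,047.
$137,047 > $130,000, so Tier 3 applies.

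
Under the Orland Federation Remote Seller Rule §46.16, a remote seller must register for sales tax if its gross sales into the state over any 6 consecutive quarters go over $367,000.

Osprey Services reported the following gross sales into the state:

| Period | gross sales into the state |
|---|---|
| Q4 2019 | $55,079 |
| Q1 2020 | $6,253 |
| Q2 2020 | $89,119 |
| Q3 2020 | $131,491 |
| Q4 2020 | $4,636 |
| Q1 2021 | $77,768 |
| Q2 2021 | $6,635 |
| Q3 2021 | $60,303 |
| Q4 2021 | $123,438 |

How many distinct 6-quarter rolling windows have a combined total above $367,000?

Q4 2019–Q1 2021: $55,079 + $6,253 + $89,119 + $131,491 + $4,636 + $77,768 = $364,346 (under)
Q1 2020–Q2 2021: $6,253 + $89,119 + $131,491 + $4,636 + $77,768 + $6,635 = $315,902 (under)
Q2 2020–Q3 2021: $89,119 + $131,491 + $4,636 + $77,768 + $6,635 + $60,303 = $369,952 (over)
Q3 2020–Q4 2021: $131,491 + $4,636 + $77,768 + $6,635 + $60,303 + $123,438 = $404,271 (over)
2 windows exceed the threshold.

2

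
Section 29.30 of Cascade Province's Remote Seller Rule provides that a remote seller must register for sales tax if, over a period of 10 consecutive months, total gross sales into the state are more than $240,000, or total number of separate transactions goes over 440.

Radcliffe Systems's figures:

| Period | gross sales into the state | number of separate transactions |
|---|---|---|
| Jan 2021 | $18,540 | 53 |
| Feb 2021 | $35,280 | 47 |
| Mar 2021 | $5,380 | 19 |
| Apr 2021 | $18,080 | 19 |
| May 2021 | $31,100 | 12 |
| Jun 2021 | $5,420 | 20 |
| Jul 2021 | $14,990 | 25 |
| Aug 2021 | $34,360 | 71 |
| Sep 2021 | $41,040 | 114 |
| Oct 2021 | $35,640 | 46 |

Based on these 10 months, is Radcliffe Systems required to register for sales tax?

No

Total gross sales into the state: $18,540 + $35,280 + $5,380 + $18,080 + $31,100 + $5,420 + $14,990 + $34,360 + $41,040 + $35,640 = $239,830 (≤ $240,000).
Total number of separate transactions: 53 + 47 + 19 + 19 + 12 + 20 + 25 + 71 + 114 + 46 = 426 (≤ 440).
The test is 'or': neither threshold is exceeded.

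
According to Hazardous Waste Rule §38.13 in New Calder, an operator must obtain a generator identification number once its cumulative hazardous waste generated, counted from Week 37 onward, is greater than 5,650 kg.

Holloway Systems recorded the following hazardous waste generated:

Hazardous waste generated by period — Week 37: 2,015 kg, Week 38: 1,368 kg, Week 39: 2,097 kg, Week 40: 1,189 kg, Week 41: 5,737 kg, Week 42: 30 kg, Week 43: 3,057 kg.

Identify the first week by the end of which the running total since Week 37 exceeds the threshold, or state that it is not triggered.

Through Week 37: 2,015 kg
Through Week 38: 3,383 kg
Through Week 39: 5,480 kg
Through Week 40: 6,669 kg ← exceeds threshold

Week 40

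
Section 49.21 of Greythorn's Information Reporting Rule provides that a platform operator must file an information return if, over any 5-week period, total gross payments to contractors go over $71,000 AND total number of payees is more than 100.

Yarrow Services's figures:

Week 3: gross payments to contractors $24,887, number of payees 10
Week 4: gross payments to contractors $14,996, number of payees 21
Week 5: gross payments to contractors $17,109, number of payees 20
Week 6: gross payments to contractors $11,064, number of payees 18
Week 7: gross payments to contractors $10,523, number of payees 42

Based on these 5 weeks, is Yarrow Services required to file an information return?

Yes

Total gross payments to contractors: $24,887 + $14,996 + $17,109 + $11,064 + $10,523 = $78,579 (> $71,000).
Total number of payees: 10 + 21 + 20 + 18 + 42 = 111 (> 100).
The test is 'and': both thresholds are exceeded.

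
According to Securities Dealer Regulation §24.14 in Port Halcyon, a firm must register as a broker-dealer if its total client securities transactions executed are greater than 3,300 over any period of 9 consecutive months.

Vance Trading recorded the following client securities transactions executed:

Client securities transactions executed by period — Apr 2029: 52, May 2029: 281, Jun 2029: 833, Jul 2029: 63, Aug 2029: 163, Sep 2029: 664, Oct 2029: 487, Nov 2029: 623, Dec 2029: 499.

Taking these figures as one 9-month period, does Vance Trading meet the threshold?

Total client securities transactions executed: 52 + 281 + 833 + 63 + 163 + 664 + 487 + 623 + 499 = 3,665.
3,665 > 3,300, so the threshold is exceeded.

Yes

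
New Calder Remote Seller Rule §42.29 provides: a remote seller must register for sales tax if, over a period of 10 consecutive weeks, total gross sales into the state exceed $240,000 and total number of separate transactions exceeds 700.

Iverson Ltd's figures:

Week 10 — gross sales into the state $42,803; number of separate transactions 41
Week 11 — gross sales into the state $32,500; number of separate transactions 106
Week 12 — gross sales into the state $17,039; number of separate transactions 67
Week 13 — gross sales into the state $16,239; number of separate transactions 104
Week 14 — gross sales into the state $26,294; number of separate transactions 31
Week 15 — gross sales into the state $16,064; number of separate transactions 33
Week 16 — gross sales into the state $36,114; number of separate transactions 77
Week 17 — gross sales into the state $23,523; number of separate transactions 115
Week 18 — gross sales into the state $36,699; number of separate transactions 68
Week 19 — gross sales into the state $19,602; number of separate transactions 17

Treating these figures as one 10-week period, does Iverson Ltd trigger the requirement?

Total gross sales into the state: $42,803 + $32,500 + $17,039 + $16,239 + $26,294 + $16,064 + $36,114 + $23,523 + $36,699 + $19,602 = $266,877 (> $240,000).
Total number of separate transactions: 41 + 106 + 67 + 104 + 31 + 33 + 77 + 115 + 68 + 17 = 659 (≤ 700).
The test is 'and': the rule requires both, and at least one is not exceeded.

No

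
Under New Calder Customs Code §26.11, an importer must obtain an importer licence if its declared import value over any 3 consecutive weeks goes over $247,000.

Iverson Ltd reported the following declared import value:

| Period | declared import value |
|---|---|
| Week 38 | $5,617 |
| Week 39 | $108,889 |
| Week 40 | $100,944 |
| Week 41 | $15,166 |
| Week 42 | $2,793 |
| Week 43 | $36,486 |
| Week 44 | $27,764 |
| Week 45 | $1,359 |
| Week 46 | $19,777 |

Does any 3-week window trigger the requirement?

No

Week 38–Week 40: $5,617 + $108,889 + $100,944 = $215,450 (under)
Week 39–Week 41: $108,889 + $100,944 + $15,166 = $224,999 (under)
Week 40–Week 42: $100,944 + $15,166 + $2,793 = $118,903 (under)
Week 41–Week 43: $15,166 + $2,793 + $36,486 = $54,445 (under)
Week 42–Week 44: $2,793 + $36,486 + $27,764 = $67,043 (under)
Week 43–Week 45: $36,486 + $27,764 + $1,359 = $65,609 (under)
Week 44–Week 46: $27,764 + $1,359 + $19,777 = $48,900 (under)
No window exceeds $247,000.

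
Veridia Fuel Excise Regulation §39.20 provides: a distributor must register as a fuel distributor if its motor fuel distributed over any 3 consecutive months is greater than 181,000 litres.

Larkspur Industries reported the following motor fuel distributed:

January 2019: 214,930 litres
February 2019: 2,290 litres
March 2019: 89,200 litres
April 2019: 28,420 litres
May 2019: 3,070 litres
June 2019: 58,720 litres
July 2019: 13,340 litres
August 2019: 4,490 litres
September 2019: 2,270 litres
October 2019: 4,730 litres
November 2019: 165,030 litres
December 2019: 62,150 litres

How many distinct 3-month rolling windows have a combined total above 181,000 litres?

2

January 2019–March 2019: 214,930 litres + 2,290 litres + 89,200 litres = 306,420 litres (over)
February 2019–April 2019: 2,290 litres + 89,200 litres + 28,420 litres = 119,910 litres (under)
March 2019–May 2019: 89,200 litres + 28,420 litres + 3,070 litres = 120,690 litres (under)
April 2019–June 2019: 28,420 litres + 3,070 litres + 58,720 litres = 90,210 litres (under)
May 2019–July 2019: 3,070 litres + 58,720 litres + 13,340 litres = 75,130 litres (under)
June 2019–August 2019: 58,720 litres + 13,340 litres + 4,490 litres = 76,550 litres (under)
July 2019–September 2019: 13,340 litres + 4,490 litres + 2,270 litres = 20,100 litres (under)
August 2019–October 2019: 4,490 litres + 2,270 litres + 4,730 litres = 11,490 litres (under)
September 2019–November 2019: 2,270 litres + 4,730 litres + 165,030 litres = 172,030 litres (under)
October 2019–December 2019: 4,730 litres + 165,030 litres + 62,150 litres = 231,910 litres (over)
2 windows exceed the threshold.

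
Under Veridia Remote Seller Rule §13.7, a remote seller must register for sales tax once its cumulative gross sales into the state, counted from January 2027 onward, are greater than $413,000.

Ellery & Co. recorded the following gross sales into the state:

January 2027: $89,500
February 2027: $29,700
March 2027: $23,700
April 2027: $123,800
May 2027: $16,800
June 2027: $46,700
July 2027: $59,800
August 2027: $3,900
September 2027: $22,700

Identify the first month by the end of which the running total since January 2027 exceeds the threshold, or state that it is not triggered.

Through January 2027: $89,500
Through February 2027: $119,200
Through March 2027: $142,900
Through April 2027: $266,700
Through May 2027: $283,500
Through June 2027: $330,200
Through July 2027: $390,000
Through August 2027: $393,900
Through September 2027: $416,600 ← exceeds threshold

September 2027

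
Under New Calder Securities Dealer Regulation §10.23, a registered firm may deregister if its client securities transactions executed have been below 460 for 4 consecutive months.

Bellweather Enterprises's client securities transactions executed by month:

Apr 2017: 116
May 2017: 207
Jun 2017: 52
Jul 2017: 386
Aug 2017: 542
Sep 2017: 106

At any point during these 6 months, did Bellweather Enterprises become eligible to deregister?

Months below 460: Apr 2017, May 2017, Jun 2017, Jul 2017, Sep 2017.
Longest run of consecutive months below the threshold: 4.
4 ≥ 4, so Bellweather Enterprises became eligible.

Yes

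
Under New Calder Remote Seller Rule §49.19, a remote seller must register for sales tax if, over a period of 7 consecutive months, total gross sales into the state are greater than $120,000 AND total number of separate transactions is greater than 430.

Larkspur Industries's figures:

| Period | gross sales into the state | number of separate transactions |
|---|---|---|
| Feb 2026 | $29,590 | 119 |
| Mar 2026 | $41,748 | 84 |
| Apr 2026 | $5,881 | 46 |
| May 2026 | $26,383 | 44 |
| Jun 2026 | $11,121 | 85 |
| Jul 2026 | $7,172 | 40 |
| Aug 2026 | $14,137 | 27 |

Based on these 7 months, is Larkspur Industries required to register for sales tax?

Yes

Total gross sales into the state: $29,590 + $41,748 + $5,881 + $26,383 + $11,121 + $7,172 + $14,137 = $136,032 (> $120,000).
Total number of separate transactions: 119 + 84 + 46 + 44 + 85 + 40 + 27 = 445 (> 430).
The test is 'and': both thresholds are exceeded.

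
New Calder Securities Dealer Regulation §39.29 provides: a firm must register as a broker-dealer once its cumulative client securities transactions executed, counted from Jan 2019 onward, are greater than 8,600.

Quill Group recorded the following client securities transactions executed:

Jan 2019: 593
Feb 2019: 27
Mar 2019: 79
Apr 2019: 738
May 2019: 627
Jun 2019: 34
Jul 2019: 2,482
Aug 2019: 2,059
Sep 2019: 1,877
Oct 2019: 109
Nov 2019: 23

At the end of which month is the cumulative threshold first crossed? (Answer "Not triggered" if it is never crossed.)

Oct 2019

Through Jan 2019: 593
Through Feb 2019: 620
Through Mar 2019: 699
Through Apr 2019: 1,437
Through May 2019: 2,064
Through Jun 2019: 2,098
Through Jul 2019: 4,580
Through Aug 2019: 6,639
Through Sep 2019: 8,516
Through Oct 2019: 8,625 ← exceeds threshold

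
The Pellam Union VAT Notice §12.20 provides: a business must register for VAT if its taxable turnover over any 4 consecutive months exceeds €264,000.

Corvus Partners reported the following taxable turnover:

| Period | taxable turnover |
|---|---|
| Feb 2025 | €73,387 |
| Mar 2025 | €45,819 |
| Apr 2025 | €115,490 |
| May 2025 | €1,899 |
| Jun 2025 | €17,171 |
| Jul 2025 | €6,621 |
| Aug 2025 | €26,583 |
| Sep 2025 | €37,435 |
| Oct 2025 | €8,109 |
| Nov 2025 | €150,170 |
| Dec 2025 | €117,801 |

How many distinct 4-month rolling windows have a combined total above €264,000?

1

Feb 2025–May 2025: €73,387 + €45,819 + €115,490 + €1,899 = €236,595 (under)
Mar 2025–Jun 2025: €45,819 + €115,490 + €1,899 + €17,171 = €180,379 (under)
Apr 2025–Jul 2025: €115,490 + €1,899 + €17,171 + €6,621 = €141,181 (under)
May 2025–Aug 2025: €1,899 + €17,171 + €6,621 + €26,583 = €52,274 (under)
Jun 2025–Sep 2025: €17,171 + €6,621 + €26,583 + €37,435 = €87,810 (under)
Jul 2025–Oct 2025: €6,621 + €26,583 + €37,435 + €8,109 = €78,748 (under)
Aug 2025–Nov 2025: €26,583 + €37,435 + €8,109 + €150,170 = €222,297 (under)
Sep 2025–Dec 2025: €37,435 + €8,109 + €150,170 + €117,801 = €313,515 (over)
1 window exceeds the threshold.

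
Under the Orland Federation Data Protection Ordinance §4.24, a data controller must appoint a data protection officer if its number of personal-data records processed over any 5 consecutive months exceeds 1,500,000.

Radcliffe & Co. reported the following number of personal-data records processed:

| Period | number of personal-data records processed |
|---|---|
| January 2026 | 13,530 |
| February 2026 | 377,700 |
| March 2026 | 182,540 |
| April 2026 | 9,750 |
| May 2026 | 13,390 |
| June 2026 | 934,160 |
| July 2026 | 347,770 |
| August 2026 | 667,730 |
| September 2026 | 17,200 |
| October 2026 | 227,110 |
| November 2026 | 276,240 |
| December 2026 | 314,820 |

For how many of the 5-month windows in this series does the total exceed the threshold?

6

January 2026–May 2026: 13,530 + 377,700 + 182,540 + 9,750 + 13,390 = 596,910 (under)
February 2026–June 2026: 377,700 + 182,540 + 9,750 + 13,390 + 934,160 = 1,517,540 (over)
March 2026–July 2026: 182,540 + 9,750 + 13,390 + 934,160 + 347,770 = 1,487,610 (under)
April 2026–August 2026: 9,750 + 13,390 + 934,160 + 347,770 + 667,730 = 1,972,800 (over)
May 2026–September 2026: 13,390 + 934,160 + 347,770 + 667,730 + 17,200 = 1,980,250 (over)
June 2026–October 2026: 934,160 + 347,770 + 667,730 + 17,200 + 227,110 = 2,193,970 (over)
July 2026–November 2026: 347,770 + 667,730 + 17,200 + 227,110 + 276,240 = 1,536,050 (over)
August 2026–December 2026: 667,730 + 17,200 + 227,110 + 276,240 + 314,820 = 1,503,100 (over)
6 windows exceed the threshold.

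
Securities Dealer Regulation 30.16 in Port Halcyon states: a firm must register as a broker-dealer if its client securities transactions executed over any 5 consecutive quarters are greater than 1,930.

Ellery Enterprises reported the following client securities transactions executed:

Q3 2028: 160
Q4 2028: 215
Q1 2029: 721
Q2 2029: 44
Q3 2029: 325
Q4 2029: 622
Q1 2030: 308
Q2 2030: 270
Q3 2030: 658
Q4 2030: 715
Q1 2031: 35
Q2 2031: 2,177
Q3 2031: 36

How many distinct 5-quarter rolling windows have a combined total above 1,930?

6

Q3 2028–Q3 2029: 160 + 215 + 721 + 44 + 325 = 1,465 (under)
Q4 2028–Q4 2029: 215 + 721 + 44 + 325 + 622 = 1,927 (under)
Q1 2029–Q1 2030: 721 + 44 + 325 + 622 + 308 = 2,020 (over)
Q2 2029–Q2 2030: 44 + 325 + 622 + 308 + 270 = 1,569 (under)
Q3 2029–Q3 2030: 325 + 622 + 308 + 270 + 658 = 2,183 (over)
Q4 2029–Q4 2030: 622 + 308 + 270 + 658 + 715 = 2,573 (over)
Q1 2030–Q1 2031: 308 + 270 + 658 + 715 + 35 = 1,986 (over)
Q2 2030–Q2 2031: 270 + 658 + 715 + 35 + 2,177 = 3,855 (over)
Q3 2030–Q3 2031: 658 + 715 + 35 + 2,177 + 36 = 3,621 (over)
6 windows exceed the threshold.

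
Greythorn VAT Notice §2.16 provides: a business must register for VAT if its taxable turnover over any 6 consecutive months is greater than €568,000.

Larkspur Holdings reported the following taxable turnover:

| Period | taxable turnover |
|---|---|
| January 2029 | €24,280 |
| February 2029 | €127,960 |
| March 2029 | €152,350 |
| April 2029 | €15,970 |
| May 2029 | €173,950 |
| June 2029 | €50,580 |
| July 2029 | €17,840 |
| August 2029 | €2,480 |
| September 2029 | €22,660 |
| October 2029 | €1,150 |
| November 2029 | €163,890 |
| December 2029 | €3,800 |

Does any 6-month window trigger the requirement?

January 2029–June 2029: €24,280 + €127,960 + €152,350 + €15,970 + €173,950 + €50,580 = €545,090 (under)
February 2029–July 2029: €127,960 + €152,350 + €15,970 + €173,950 + €50,580 + €17,840 = €538,650 (under)
March 2029–August 2029: €152,350 + €15,970 + €173,950 + €50,580 + €17,840 + €2,480 = €413,170 (under)
April 2029–September 2029: €15,970 + €173,950 + €50,580 + €17,840 + €2,480 + €22,660 = €283,480 (under)
May 2029–October 2029: €173,950 + €50,580 + €17,840 + €2,480 + €22,660 + €1,150 = €268,660 (under)
June 2029–November 2029: €50,580 + €17,840 + €2,480 + €22,660 + €1,150 + €163,890 = €258,600 (under)
July 2029–December 2029: €17,840 + €2,480 + €22,660 + €1,150 + €163,890 + €3,800 = €211,820 (under)
No window exceeds €568,000.

No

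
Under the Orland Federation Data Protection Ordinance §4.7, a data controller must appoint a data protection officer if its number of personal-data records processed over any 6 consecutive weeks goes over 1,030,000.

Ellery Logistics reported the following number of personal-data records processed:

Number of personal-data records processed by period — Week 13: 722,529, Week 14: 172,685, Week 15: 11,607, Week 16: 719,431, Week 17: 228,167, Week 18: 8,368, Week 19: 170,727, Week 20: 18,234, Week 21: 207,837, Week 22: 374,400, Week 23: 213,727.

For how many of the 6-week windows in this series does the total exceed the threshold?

Week 13–Week 18: 722,529 + 172,685 + 11,607 + 719,431 + 228,167 + 8,368 = 1,862,787 (over)
Week 14–Week 19: 172,685 + 11,607 + 719,431 + 228,167 + 8,368 + 170,727 = 1,310,985 (over)
Week 15–Week 20: 11,607 + 719,431 + 228,167 + 8,368 + 170,727 + 18,234 = 1,156,534 (over)
Week 16–Week 21: 719,431 + 228,167 + 8,368 + 170,727 + 18,234 + 207,837 = 1,352,764 (over)
Week 17–Week 22: 228,167 + 8,368 + 170,727 + 18,234 + 207,837 + 374,400 = 1,007,733 (under)
Week 18–Week 23: 8,368 + 170,727 + 18,234 + 207,837 + 374,400 + 213,727 = 993,293 (under)
4 windows exceed the threshold.

4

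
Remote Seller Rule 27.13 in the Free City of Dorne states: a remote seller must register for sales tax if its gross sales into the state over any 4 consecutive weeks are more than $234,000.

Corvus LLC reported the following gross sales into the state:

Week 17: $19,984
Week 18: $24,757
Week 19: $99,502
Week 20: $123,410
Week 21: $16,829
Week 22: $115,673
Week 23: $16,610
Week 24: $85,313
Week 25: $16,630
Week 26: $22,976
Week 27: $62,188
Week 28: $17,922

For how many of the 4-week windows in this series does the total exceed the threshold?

6

Week 17–Week 20: $19,984 + $24,757 + $99,502 + $123,410 = $267,653 (over)
Week 18–Week 21: $24,757 + $99,502 + $123,410 + $16,829 = $264,498 (over)
Week 19–Week 22: $99,502 + $123,410 + $16,829 + $115,673 = $355,414 (over)
Week 20–Week 23: $123,410 + $16,829 + $115,673 + $16,610 = $272,522 (over)
Week 21–Week 24: $16,829 + $115,673 + $16,610 + $85,313 = $234,425 (over)
Week 22–Week 25: $115,673 + $16,610 + $85,313 + $16,630 = $234,226 (over)
Week 23–Week 26: $16,610 + $85,313 + $16,630 + $22,976 = $141,529 (under)
Week 24–Week 27: $85,313 + $16,630 + $22,976 + $62,188 = $187,107 (under)
Week 25–Week 28: $16,630 + $22,976 + $62,188 + $17,922 = $119,716 (under)
6 windows exceed the threshold.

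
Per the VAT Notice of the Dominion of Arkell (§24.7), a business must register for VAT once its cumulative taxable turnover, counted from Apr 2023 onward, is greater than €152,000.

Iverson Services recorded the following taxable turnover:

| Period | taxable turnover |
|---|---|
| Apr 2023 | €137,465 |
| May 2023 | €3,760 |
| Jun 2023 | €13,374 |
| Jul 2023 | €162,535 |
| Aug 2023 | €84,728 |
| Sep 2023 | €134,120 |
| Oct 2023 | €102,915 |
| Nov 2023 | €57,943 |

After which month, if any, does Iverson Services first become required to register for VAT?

Through Apr 2023: €137,465
Through May 2023: €141,225
Through Jun 2023: €154,599 ← exceeds threshold

Jun 2023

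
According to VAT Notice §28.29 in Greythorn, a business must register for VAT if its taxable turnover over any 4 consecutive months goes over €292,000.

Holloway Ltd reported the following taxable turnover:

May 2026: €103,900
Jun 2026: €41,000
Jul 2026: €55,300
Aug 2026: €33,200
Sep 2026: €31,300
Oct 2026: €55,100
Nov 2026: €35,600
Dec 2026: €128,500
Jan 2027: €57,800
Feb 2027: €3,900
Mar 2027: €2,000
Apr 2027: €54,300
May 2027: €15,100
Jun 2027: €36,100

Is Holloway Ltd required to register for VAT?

May 2026–Aug 2026: €103,900 + €41,000 + €55,300 + €33,200 = €233,400 (under)
Jun 2026–Sep 2026: €41,000 + €55,300 + €33,200 + €31,300 = €160,800 (under)
Jul 2026–Oct 2026: €55,300 + €33,200 + €31,300 + €55,100 = €174,900 (under)
Aug 2026–Nov 2026: €33,200 + €31,300 + €55,100 + €35,600 = €155,200 (under)
Sep 2026–Dec 2026: €31,300 + €55,100 + €35,600 + €128,500 = €250,500 (under)
Oct 2026–Jan 2027: €55,100 + €35,600 + €128,500 + €57,800 = €277,000 (under)
Nov 2026–Feb 2027: €35,600 + €128,500 + €57,800 + €3,900 = €225,800 (under)
Dec 2026–Mar 2027: €128,500 + €57,800 + €3,900 + €2,000 = €192,200 (under)
Jan 2027–Apr 2027: €57,800 + €3,900 + €2,000 + €54,300 = €118,000 (under)
Feb 2027–May 2027: €3,900 + €2,000 + €54,300 + €15,100 = €75,300 (under)
Mar 2027–Jun 2027: €2,000 + €54,300 + €15,100 + €36,100 = €107,500 (under)
No window exceeds €292,000.

No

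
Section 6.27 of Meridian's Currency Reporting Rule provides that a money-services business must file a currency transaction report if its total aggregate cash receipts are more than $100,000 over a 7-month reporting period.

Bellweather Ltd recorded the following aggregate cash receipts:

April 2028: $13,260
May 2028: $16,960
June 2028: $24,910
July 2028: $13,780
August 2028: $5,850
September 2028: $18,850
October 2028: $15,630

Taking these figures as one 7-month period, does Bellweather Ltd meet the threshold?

Yes

Total aggregate cash receipts: $13,260 + $16,960 + $24,910 + $13,780 + $5,850 + $18,850 + $15,630 = $109,240.
$109,240 > $100,000, so the threshold is exceeded.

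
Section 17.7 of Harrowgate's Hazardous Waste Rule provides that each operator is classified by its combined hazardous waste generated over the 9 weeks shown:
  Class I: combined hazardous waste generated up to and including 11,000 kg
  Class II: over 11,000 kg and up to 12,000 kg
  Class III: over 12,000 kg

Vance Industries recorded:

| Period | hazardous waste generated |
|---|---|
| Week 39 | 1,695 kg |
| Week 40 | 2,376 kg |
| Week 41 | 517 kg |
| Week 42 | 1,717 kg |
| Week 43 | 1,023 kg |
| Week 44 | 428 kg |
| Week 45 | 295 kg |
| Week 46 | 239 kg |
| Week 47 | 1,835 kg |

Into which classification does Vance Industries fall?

Combined hazardous waste generated: 1,695 kg + 2,376 kg + 517 kg + 1,717 kg + 1,023 kg + 428 kg + 295 kg + 239 kg + 1,835 kg = 10,125 kg.
10,125 kg ≤ 11,000 kg, so Class I applies.

Class I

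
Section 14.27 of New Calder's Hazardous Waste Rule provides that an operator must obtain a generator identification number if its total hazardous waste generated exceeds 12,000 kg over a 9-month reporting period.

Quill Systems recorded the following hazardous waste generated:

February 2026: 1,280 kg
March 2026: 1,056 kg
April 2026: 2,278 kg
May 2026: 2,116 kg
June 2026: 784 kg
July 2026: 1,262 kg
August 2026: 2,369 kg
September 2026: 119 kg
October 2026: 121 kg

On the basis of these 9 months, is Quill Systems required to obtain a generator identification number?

No

Total hazardous waste generated: 1,280 kg + 1,056 kg + 2,278 kg + 2,116 kg + 784 kg + 1,262 kg + 2,369 kg + 119 kg + 121 kg = 11,385 kg.
11,385 kg ≤ 12,000 kg, so the threshold is not exceeded.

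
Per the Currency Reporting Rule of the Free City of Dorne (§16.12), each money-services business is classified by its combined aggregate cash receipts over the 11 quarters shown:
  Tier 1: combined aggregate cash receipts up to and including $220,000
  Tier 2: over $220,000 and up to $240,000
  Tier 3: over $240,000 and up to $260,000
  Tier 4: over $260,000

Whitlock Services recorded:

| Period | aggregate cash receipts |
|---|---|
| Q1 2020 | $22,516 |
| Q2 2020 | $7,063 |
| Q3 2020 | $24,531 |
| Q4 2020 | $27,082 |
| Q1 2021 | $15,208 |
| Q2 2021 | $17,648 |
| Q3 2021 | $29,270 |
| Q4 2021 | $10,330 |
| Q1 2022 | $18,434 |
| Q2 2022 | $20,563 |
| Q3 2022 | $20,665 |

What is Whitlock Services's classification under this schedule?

Combined aggregate cash receipts: $22,516 + $7,063 + $24,531 + $27,082 + $15,208 + $17,648 + $29,270 + $10,330 + $18,434 + $20,563 + $20,665 = $213,310.
$213,310 ≤ $220,000, so Tier 1 applies.

Tier 1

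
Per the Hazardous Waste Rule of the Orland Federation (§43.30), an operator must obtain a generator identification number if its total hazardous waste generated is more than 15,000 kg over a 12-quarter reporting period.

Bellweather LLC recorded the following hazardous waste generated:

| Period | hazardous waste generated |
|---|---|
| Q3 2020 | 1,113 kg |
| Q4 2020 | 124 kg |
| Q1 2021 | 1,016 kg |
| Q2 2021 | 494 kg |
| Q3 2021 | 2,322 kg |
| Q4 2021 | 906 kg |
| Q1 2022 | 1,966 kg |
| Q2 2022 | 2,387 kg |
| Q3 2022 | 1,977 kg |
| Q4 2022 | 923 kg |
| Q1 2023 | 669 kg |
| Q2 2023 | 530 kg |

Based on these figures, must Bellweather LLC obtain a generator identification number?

No

Total hazardous waste generated: 1,113 kg + 124 kg + 1,016 kg + 494 kg + 2,322 kg + 906 kg + 1,966 kg + 2,387 kg + 1,977 kg + 923 kg + 669 kg + 530 kg = 14,427 kg.
14,427 kg ≤ 15,000 kg, so the threshold is not exceeded.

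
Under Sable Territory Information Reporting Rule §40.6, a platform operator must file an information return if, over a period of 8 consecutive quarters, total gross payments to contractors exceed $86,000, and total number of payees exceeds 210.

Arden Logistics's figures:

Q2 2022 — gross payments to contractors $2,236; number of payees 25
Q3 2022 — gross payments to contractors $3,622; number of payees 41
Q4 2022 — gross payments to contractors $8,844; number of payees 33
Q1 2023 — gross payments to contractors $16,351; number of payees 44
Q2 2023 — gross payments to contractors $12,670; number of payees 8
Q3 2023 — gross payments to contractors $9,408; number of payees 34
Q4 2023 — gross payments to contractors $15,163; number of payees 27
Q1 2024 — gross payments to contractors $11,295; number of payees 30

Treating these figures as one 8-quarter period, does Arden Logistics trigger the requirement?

Total gross payments to contractors: $2,236 + $3,622 + $8,844 + $16,351 + $12,670 + $9,408 + $15,163 + $11,295 = $79,589 (≤ $86,000).
Total number of payees: 25 + 41 + 33 + 44 + 8 + 34 + 27 + 30 = 242 (> 210).
The test is 'and': the rule requires both, and at least one is not exceeded.

No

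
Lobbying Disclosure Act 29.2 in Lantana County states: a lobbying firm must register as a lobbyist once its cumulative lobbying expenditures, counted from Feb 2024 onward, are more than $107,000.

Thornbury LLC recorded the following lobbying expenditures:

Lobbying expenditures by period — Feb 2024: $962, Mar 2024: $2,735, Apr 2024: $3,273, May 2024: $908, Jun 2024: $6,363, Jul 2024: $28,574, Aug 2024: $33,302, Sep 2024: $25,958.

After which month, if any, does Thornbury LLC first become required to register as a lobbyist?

Through Feb 2024: $962
Through Mar 2024: $3,697
Through Apr 2024: $6,970
Through May 2024: $7,878
Through Jun 2024: $14,241
Through Jul 2024: $42,815
Through Aug 2024: $76,117
Through Sep 2024: $102,075
Final cumulative total $102,075 ≤ $107,000; the threshold is never exceeded.

Not triggered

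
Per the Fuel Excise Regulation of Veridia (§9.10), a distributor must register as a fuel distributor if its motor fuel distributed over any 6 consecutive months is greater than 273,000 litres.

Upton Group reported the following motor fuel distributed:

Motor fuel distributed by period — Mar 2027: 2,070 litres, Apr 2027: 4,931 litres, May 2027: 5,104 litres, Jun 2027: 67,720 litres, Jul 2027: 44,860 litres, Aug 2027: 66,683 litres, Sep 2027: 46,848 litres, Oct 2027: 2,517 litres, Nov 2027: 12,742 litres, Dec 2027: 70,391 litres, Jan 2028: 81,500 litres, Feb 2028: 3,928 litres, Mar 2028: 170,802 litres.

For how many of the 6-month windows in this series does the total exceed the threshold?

2

Mar 2027–Aug 2027: 2,070 litres + 4,931 litres + 5,104 litres + 67,720 litres + 44,860 litres + 66,683 litres = 191,368 litres (under)
Apr 2027–Sep 2027: 4,931 litres + 5,104 litres + 67,720 litres + 44,860 litres + 66,683 litres + 46,848 litres = 236,146 litres (under)
May 2027–Oct 2027: 5,104 litres + 67,720 litres + 44,860 litres + 66,683 litres + 46,848 litres + 2,517 litres = 233,732 litres (under)
Jun 2027–Nov 2027: 67,720 litres + 44,860 litres + 66,683 litres + 46,848 litres + 2,517 litres + 12,742 litres = 241,370 litres (under)
Jul 2027–Dec 2027: 44,860 litres + 66,683 litres + 46,848 litres + 2,517 litres + 12,742 litres + 70,391 litres = 244,041 litres (under)
Aug 2027–Jan 2028: 66,683 litres + 46,848 litres + 2,517 litres + 12,742 litres + 70,391 litres + 81,500 litres = 280,681 litres (over)
Sep 2027–Feb 2028: 46,848 litres + 2,517 litres + 12,742 litres + 70,391 litres + 81,500 litres + 3,928 litres = 217,926 litres (under)
Oct 2027–Mar 2028: 2,517 litres + 12,742 litres + 70,391 litres + 81,500 litres + 3,928 litres + 170,802 litres = 341,880 litres (over)
2 windows exceed the threshold.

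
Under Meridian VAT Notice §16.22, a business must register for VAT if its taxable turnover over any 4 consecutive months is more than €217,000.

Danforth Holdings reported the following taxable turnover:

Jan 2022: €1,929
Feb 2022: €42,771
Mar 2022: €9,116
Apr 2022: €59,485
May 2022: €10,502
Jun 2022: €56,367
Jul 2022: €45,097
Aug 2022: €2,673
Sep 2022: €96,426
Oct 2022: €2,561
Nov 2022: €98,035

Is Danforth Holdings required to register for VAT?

Jan 2022–Apr 2022: €1,929 + €42,771 + €9,116 + €59,485 = €113,301 (under)
Feb 2022–May 2022: €42,771 + €9,116 + €59,485 + €10,502 = €121,874 (under)
Mar 2022–Jun 2022: €9,116 + €59,485 + €10,502 + €56,367 = €135,470 (under)
Apr 2022–Jul 2022: €59,485 + €10,502 + €56,367 + €45,097 = €171,451 (under)
May 2022–Aug 2022: €10,502 + €56,367 + €45,097 + €2,673 = €114,639 (under)
Jun 2022–Sep 2022: €56,367 + €45,097 + €2,673 + €96,426 = €200,563 (under)
Jul 2022–Oct 2022: €45,097 + €2,673 + €96,426 + €2,561 = €146,757 (under)
Aug 2022–Nov 2022: €2,673 + €96,426 + €2,561 + €98,035 = €199,695 (under)
No window exceeds €217,000.

No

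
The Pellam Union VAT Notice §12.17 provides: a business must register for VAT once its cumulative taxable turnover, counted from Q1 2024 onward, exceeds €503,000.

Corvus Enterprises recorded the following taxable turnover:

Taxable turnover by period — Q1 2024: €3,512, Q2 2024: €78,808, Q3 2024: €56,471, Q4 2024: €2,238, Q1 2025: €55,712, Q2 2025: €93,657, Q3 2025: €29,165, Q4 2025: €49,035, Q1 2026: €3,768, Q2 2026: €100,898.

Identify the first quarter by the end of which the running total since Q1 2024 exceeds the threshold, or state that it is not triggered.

Not triggered

Through Q1 2024: €3,512
Through Q2 2024: €82,320
Through Q3 2024: €138,791
Through Q4 2024: €141,029
Through Q1 2025: €196,741
Through Q2 2025: €290,398
Through Q3 2025: €319,563
Through Q4 2025: €368,598
Through Q1 2026: €372,366
Through Q2 2026: €473,264
Final cumulative total €473,264 ≤ €503,000; the threshold is never exceeded.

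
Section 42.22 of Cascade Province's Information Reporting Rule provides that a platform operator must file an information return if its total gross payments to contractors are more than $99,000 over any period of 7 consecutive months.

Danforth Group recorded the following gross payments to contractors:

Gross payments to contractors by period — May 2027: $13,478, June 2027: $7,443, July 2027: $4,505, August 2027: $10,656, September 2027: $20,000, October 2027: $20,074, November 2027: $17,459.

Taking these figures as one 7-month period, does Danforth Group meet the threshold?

No

Total gross payments to contractors: $13,478 + $7,443 + $4,505 + $10,656 + $20,000 + $20,074 + $17,459 = $93,615.
$93,615 ≤ $99,000, so the threshold is not exceeded.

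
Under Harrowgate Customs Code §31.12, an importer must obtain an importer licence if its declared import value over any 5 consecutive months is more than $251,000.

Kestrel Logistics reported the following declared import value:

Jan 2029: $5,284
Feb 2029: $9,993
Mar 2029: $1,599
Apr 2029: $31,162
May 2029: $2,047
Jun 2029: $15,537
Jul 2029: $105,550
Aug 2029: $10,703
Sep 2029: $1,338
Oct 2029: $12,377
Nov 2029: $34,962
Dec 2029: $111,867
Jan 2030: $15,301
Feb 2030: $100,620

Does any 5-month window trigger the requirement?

Yes

Jan 2029–May 2029: $5,284 + $9,993 + $1,599 + $31,162 + $2,047 = $50,085 (under)
Feb 2029–Jun 2029: $9,993 + $1,599 + $31,162 + $2,047 + $15,537 = $60,338 (under)
Mar 2029–Jul 2029: $1,599 + $31,162 + $2,047 + $15,537 + $105,550 = $155,895 (under)
Apr 2029–Aug 2029: $31,162 + $2,047 + $15,537 + $105,550 + $10,703 = $164,999 (under)
May 2029–Sep 2029: $2,047 + $15,537 + $105,550 + $10,703 + $1,338 = $135,175 (under)
Jun 2029–Oct 2029: $15,537 + $105,550 + $10,703 + $1,338 + $12,377 = $145,505 (under)
Jul 2029–Nov 2029: $105,550 + $10,703 + $1,338 + $12,377 + $34,962 = $164,930 (under)
Aug 2029–Dec 2029: $10,703 + $1,338 + $12,377 + $34,962 + $111,867 = $171,247 (under)
Sep 2029–Jan 2030: $1,338 + $12,377 + $34,962 + $111,867 + $15,301 = $175,845 (under)
Oct 2029–Feb 2030: $12,377 + $34,962 + $111,867 + $15,301 + $100,620 = $275,127 (over)
At least one window exceeds $251,000.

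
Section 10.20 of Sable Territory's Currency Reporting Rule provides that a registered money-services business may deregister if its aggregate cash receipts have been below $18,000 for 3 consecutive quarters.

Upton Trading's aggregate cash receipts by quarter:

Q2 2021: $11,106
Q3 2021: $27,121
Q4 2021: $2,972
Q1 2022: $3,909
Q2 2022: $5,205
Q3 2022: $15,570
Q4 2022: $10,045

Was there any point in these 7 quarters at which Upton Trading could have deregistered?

Yes

Quarters below $18,000: Q2 2021, Q4 2021, Q1 2022, Q2 2022, Q3 2022, Q4 2022.
Longest run of consecutive quarters below the threshold: 5.
5 ≥ 3, so Upton Trading became eligible.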